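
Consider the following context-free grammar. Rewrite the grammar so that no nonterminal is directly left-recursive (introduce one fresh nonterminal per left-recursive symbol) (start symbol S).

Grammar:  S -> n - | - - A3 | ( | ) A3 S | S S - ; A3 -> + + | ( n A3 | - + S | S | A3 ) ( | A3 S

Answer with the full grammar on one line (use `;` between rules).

S -> n - S' | - - A3 S' | ( S' | ) A3 S S'; A3 -> + + A3' | ( n A3 A3' | - + S A3' | S A3'; S' -> S - S' | ε; A3' -> ) ( A3' | S A3' | ε

Left recursion appears on S, A3.
For S: α = {S -}, β = {n -, - - A3, (, ) A3 S}. Rewrite as S → β S' and S' → α S' | ε.
For A3: α = {) (, S}, β = {+ +, ( n A3, - + S, S}. Rewrite as A3 → β A3' and A3' → α A3' | ε.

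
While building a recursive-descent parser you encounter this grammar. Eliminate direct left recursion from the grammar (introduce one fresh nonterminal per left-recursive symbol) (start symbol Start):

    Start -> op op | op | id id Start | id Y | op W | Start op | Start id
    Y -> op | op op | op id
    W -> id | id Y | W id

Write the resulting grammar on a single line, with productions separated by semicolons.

Left recursion appears on Start, W.
For Start: α = {op, id}, β = {op op, op, id id Start, id Y, op W}. Rewrite as Start → β Start1 and Start1 → α Start1 | ε.
For W: α = {id}, β = {id, id Y}. Rewrite as W → β W1 and W1 → α W1 | ε.

Start -> op op Start1 | op Start1 | id id Start Start1 | id Y Start1 | op W Start1; Y -> op | op op | op id; W -> id W1 | id Y W1; Start1 -> op Start1 | id Start1 | ε; W1 -> id W1 | ε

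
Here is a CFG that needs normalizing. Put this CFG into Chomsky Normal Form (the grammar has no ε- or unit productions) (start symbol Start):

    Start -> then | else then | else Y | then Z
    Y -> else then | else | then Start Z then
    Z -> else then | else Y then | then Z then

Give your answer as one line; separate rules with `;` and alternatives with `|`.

Introduce a nonterminal for each terminal appearing in a rule of length ≥ 2: X1 → else, X2 → then.
Binarize each right-hand side of length ≥ 3 by chaining fresh nonterminals (Y1, Y2, …): affected rules were Y → X2 Start Z X2; Z → X1 Y X2; Z → X2 Z X2.

Start -> then | X1 X2 | X1 Y | X2 Z; Y -> X1 X2 | else | X2 Y1; Z -> X1 X2 | X1 Y3 | X2 Y4; X1 -> else; X2 -> then; Y1 -> Start Y2; Y2 -> Z X2; Y3 -> Y X2; Y4 -> Z X2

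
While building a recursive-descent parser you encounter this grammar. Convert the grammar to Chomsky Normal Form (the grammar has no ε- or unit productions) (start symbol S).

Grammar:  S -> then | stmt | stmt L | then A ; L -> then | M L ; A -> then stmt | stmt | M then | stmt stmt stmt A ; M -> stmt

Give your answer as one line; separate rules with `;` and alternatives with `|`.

S -> then | stmt | X1 L | X2 A; L -> then | M L; A -> X2 X1 | stmt | M X2 | X1 Y1; M -> stmt; X1 -> stmt; X2 -> then; Y1 -> X1 Y2; Y2 -> X1 A

Introduce a nonterminal for each terminal appearing in a rule of length ≥ 2: X1 → stmt, X2 → then.
Binarize each right-hand side of length ≥ 3 by chaining fresh nonterminals (Y1, Y2, …): affected rules were A → X1 X1 X1 A.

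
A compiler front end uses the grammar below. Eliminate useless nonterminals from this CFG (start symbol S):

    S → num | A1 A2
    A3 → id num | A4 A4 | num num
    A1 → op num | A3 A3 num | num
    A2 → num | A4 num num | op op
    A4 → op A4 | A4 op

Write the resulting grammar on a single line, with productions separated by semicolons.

Generating nonterminals: {A1, A2, A3, S}.
Reachable from S after that: {A1, A2, A3, S}.
Removed useless symbols: {A4} and every production mentioning them.

S → num | A1 A2; A3 → id num | num num; A1 → op num | A3 A3 num | num; A2 → num | op op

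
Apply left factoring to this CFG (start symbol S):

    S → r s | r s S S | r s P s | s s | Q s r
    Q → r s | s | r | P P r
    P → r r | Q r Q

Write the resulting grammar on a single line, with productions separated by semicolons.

S → s s | Q s r | r s S'; Q → s | P P r | r Q'; P → r r | Q r Q; S' → ε | S S | P s; Q' → s | ε

S has alternatives sharing prefix 'r s': factor to S → r s S' with S' → ε | S S | P s.
Q has alternatives sharing prefix 'r': factor to Q → r Q' with Q' → s | ε.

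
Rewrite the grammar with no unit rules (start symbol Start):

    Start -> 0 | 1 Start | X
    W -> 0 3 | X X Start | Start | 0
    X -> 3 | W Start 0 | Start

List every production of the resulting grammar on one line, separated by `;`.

Unit pairs: Start ⇒* {X}; W ⇒* {Start, X}; X ⇒* {Start}.
For each unit pair (A, B), copy every non-unit production of B to A, then drop all unit productions.

Start -> 0 | 1 Start | 3 | W Start 0; W -> 0 | 1 Start | 3 | W Start 0 | 0 3 | X X Start; X -> 0 | 1 Start | 3 | W Start 0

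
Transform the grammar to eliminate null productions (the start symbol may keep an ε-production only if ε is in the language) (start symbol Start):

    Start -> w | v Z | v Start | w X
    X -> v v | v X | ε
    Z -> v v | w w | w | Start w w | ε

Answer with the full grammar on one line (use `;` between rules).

Start -> w | v Z | v | v Start | w X; X -> v v | v X | v; Z -> v v | w w | w | Start w w

Nullable nonterminals: {X, Z}.
ε ∉ L(G), so no ε-production is kept.
Add the nullable-subset variants: Start → v Z gives v Z | v. X → v X gives v X | v.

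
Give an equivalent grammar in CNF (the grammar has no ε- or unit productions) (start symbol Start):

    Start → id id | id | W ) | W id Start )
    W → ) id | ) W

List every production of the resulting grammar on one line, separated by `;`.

Start → X1 X1 | id | W X2 | W Y1; W → X2 X1 | X2 W; X1 → id; X2 → ); Y1 → X1 Y2; Y2 → Start X2

Introduce a nonterminal for each terminal appearing in a rule of length ≥ 2: X1 → id, X2 → ).
Binarize each right-hand side of length ≥ 3 by chaining fresh nonterminals (Y1, Y2, …): affected rules were Start → W X1 Start X2.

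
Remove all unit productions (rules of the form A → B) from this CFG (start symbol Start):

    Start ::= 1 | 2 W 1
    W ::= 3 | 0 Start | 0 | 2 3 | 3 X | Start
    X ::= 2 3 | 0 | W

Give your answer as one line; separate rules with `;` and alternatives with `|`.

Start ::= 1 | 2 W 1; W ::= 1 | 2 W 1 | 3 | 0 Start | 0 | 2 3 | 3 X; X ::= 1 | 2 W 1 | 2 3 | 0 | 3 | 0 Start | 3 X

Unit pairs: W ⇒* {Start}; X ⇒* {Start, W}.
For every A with A ⇒* B via unit rules, add B's non-unit alternatives to A; then delete every rule of the form X → Y.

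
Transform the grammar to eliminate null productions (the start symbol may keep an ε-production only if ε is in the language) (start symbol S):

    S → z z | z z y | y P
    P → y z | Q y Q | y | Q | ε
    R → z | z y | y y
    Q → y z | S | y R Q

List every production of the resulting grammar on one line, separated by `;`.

S → z z | z z y | y P | y; P → y z | Q y Q | y | Q; R → z | z y | y y; Q → y z | S | y R Q

Nullable set = {P}.
ε ∉ L(G), so no ε-production is kept.
Add the nullable-subset variants: S → y P gives y P | y.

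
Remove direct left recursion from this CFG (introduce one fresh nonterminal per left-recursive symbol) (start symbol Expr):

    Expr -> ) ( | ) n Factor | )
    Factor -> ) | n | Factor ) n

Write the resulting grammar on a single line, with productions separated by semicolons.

Expr -> ) ( | ) n Factor | ); Factor -> ) Factor1 | n Factor1; Factor1 -> ) n Factor1 | ε

Left recursion appears on Factor.
For Factor: α = {) n}, β = {), n}. Rewrite as Factor → β Factor1 and Factor1 → α Factor1 | ε.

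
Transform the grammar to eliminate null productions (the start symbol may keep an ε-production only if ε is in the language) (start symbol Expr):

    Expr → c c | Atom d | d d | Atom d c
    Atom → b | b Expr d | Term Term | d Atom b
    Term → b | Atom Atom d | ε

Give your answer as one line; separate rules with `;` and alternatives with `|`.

Expr → c c | Atom d | d | d d | Atom d c | d c; Atom → b | b Expr d | Term Term | Term | d Atom b | d b; Term → b | Atom Atom d | Atom d | d

Nullable set = {Atom, Term}.
ε ∉ L(G), so no ε-production is kept.
Expand every rule over subsets of its nullable positions: Expr → Atom d gives Atom d | d. Expr → Atom d c gives Atom d c | d c. Atom → Term Term gives Term Term | Term. Atom → d Atom b gives d Atom b | d b.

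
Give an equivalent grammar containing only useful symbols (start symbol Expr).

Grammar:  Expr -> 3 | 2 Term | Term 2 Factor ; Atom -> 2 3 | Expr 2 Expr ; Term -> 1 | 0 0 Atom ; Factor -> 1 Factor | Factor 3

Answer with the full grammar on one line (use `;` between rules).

Expr -> 3 | 2 Term; Atom -> 2 3 | Expr 2 Expr; Term -> 1 | 0 0 Atom

Generating nonterminals: {Atom, Expr, Term}.
Reachable from Expr after that: {Atom, Expr, Term}.
Removed useless symbols: {Factor} and every production mentioning them.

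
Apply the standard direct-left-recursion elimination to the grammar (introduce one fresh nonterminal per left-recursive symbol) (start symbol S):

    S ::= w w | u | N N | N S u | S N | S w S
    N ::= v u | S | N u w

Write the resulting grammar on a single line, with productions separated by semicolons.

S, N are directly left-recursive.
For S: α = {N, w S}, β = {w w, u, N N, N S u}. Rewrite as S → β S' and S' → α S' | ε.
For N: α = {u w}, β = {v u, S}. Rewrite as N → β N' and N' → α N' | ε.

S ::= w w S' | u S' | N N S' | N S u S'; N ::= v u N' | S N'; S' ::= N S' | w S S' | ε; N' ::= u w N' | ε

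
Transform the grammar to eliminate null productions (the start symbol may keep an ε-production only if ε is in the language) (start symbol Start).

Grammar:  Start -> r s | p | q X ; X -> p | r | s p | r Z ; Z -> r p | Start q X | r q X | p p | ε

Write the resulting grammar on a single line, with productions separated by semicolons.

Nullable set = {Z}.
ε ∉ L(G), so no ε-production is kept.

Start -> r s | p | q X; X -> p | r | s p | r Z; Z -> r p | Start q X | r q X | p p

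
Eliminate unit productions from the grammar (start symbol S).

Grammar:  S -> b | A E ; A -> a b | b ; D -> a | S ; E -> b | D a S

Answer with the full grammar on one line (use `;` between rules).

Unit pairs: D ⇒* {S}.
For every A with A ⇒* B via unit rules, add B's non-unit alternatives to A; then delete every rule of the form X → Y.

S -> b | A E; A -> a b | b; D -> b | A E | a; E -> b | D a S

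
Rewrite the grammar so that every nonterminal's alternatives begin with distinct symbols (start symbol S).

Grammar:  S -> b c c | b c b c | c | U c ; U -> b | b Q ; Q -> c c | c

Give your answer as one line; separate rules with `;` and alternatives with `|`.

S -> c | U c | b c S'; U -> b U'; Q -> c Q'; S' -> c | b c; U' -> ε | Q; Q' -> c | ε

S has alternatives sharing prefix 'b c': factor to S → b c S' with S' → c | b c.
U has alternatives sharing prefix 'b': factor to U → b U' with U' → ε | Q.
Q has alternatives sharing prefix 'c': factor to Q → c Q' with Q' → c | ε.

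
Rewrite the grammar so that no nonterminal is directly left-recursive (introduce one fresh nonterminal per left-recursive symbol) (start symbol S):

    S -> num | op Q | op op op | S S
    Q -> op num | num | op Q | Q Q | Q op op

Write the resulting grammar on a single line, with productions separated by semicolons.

Directly left-recursive nonterminals: S, Q.
For S: α = {S}, β = {num, op Q, op op op}. Rewrite as S → β S' and S' → α S' | ε.
For Q: α = {Q, op op}, β = {op num, num, op Q}. Rewrite as Q → β Q' and Q' → α Q' | ε.

S -> num S' | op Q S' | op op op S'; Q -> op num Q' | num Q' | op Q Q'; S' -> S S' | ε; Q' -> Q Q' | op op Q' | ε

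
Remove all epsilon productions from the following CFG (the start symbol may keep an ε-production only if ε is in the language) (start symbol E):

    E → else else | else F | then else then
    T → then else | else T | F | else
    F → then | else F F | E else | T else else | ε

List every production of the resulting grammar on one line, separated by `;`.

E → else else | else F | else | then else then; T → then else | else T | else | F; F → then | else F F | else F | else | E else | T else else | else else

Nullable set = {F, T}.
ε ∉ L(G), so no ε-production is kept.
For each production, add variants omitting each subset of nullable occurrences: E → else F gives else F | else. T → else T gives else T | else. F → else F F gives else F F | else F | else. F → T else else gives T else else | else else.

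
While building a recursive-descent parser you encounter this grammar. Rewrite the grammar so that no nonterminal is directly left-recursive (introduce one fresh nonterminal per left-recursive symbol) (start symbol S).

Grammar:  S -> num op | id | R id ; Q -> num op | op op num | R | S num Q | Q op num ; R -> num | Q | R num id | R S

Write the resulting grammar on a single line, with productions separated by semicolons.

S -> num op | id | R id; Q -> num op Q' | op op num Q' | R Q' | S num Q Q'; R -> num R' | Q R'; Q' -> op num Q' | epsilon; R' -> num id R' | S R' | epsilon

Left recursion appears on Q, R.
For Q: α = {op num}, β = {num op, op op num, R, S num Q}. Rewrite as Q → β Q' and Q' → α Q' | ε.
For R: α = {num id, S}, β = {num, Q}. Rewrite as R → β R' and R' → α R' | ε.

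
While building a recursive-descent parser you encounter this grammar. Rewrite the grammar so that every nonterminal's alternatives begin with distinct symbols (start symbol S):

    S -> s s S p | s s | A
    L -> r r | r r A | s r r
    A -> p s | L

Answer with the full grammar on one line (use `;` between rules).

S -> A | s s S'; L -> s r r | r r L'; A -> p s | L; S' -> S p | ε; L' -> ε | A

S has alternatives sharing prefix 's s': factor to S → s s S' with S' → S p | ε.
L has alternatives sharing prefix 'r r': factor to L → r r L' with L' → ε | A.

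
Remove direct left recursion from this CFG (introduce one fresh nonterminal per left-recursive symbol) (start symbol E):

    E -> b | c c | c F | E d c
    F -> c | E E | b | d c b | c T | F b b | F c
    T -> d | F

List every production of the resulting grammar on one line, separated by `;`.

E -> b E' | c c E' | c F E'; F -> c F' | E E F' | b F' | d c b F' | c T F'; T -> d | F; E' -> d c E' | ε; F' -> b b F' | c F' | ε

Directly left-recursive nonterminals: E, F.
For E: α = {d c}, β = {b, c c, c F}. Rewrite as E → β E' and E' → α E' | ε.
For F: α = {b b, c}, β = {c, E E, b, d c b, c T}. Rewrite as F → β F' and F' → α F' | ε.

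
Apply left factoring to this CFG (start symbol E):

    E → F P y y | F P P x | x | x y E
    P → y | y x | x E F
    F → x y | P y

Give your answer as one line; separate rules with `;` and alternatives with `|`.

E has alternatives sharing prefix 'F P': factor to E → F P E' with E' → y y | P x.
E has alternatives sharing prefix 'x': factor to E → x E'' with E'' → ε | y E.
P has alternatives sharing prefix 'y': factor to P → y P' with P' → ε | x.

E → F P E' | x E''; P → x E F | y P'; F → x y | P y; E' → y y | P x; E'' → eps | y E; P' → eps | x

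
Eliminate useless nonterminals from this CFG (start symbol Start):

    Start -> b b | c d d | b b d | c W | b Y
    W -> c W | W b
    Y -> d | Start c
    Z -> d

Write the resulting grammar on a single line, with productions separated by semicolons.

Start -> b b | c d d | b b d | b Y; Y -> d | Start c

Generating nonterminals: {Start, Y, Z}.
Reachable from Start after that: {Start, Y}.
Removed useless symbols: {W, Z} and every production mentioning them.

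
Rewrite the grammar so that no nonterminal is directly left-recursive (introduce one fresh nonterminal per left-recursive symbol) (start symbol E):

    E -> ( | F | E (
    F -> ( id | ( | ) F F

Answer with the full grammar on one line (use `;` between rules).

Left recursion appears on E.
For E: α = {(}, β = {(, F}. Rewrite as E → β E' and E' → α E' | ε.

E -> ( E' | F E'; F -> ( id | ( | ) F F; E' -> ( E' | epsilon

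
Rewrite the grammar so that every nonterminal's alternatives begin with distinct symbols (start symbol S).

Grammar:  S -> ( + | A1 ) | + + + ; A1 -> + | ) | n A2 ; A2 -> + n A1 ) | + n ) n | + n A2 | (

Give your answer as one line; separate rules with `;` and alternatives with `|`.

A2 has alternatives sharing prefix '+ n': factor to A2 → + n A2' with A2' → A1 ) | ) n | A2.

S -> ( + | A1 ) | + + +; A1 -> + | ) | n A2; A2 -> ( | + n A2'; A2' -> A1 ) | ) n | A2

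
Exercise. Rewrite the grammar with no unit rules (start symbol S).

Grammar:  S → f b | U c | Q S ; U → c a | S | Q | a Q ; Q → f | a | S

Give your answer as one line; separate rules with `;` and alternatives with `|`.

Unit pairs: Q ⇒* {S}; U ⇒* {Q, S}.
Replace each nonterminal's rules with the union of the non-unit rules of every nonterminal it unit-derives.

S → f b | U c | Q S; U → c a | a Q | f b | U c | Q S | f | a; Q → f b | U c | Q S | f | a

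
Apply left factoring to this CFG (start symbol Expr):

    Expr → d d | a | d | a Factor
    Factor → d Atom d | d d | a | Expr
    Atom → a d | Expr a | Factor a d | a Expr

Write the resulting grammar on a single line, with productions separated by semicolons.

Expr has alternatives sharing prefix 'd': factor to Expr → d Expr1 with Expr1 → d | ε.
Expr has alternatives sharing prefix 'a': factor to Expr → a Expr2 with Expr2 → ε | Factor.
Factor has alternatives sharing prefix 'd': factor to Factor → d Factor1 with Factor1 → Atom d | d.
Atom has alternatives sharing prefix 'a': factor to Atom → a Atom1 with Atom1 → d | Expr.

Expr → d Expr1 | a Expr2; Factor → a | Expr | d Factor1; Atom → Expr a | Factor a d | a Atom1; Expr1 → d | ε; Expr2 → ε | Factor; Factor1 → Atom d | d; Atom1 → d | Expr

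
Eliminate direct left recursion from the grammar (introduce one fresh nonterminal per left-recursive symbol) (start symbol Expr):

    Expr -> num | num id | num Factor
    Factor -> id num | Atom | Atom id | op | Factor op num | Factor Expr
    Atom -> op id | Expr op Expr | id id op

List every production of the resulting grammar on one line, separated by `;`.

Factor is directly left-recursive.
For Factor: α = {op num, Expr}, β = {id num, Atom, Atom id, op}. Rewrite as Factor → β Factor1 and Factor1 → α Factor1 | ε.

Expr -> num | num id | num Factor; Factor -> id num Factor1 | Atom Factor1 | Atom id Factor1 | op Factor1; Atom -> op id | Expr op Expr | id id op; Factor1 -> op num Factor1 | Expr Factor1 | epsilon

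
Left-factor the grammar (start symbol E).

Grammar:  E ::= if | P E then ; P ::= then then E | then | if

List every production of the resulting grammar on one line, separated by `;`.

E ::= if | P E then; P ::= if | then P'; P' ::= then E | ε

P has alternatives sharing prefix 'then': factor to P → then P' with P' → then E | ε.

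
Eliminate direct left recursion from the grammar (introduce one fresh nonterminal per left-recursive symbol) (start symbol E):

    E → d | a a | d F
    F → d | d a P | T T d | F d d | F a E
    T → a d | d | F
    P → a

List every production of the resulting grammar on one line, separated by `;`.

E → d | a a | d F; F → d F' | d a P F' | T T d F'; T → a d | d | F; P → a; F' → d d F' | a E F' | eps

F is directly left-recursive.
For F: α = {d d, a E}, β = {d, d a P, T T d}. Rewrite as F → β F' and F' → α F' | ε.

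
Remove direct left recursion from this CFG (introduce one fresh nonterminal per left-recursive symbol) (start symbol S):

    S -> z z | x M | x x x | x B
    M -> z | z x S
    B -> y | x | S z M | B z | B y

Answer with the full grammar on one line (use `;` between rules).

Left recursion appears on B.
For B: α = {z, y}, β = {y, x, S z M}. Rewrite as B → β B' and B' → α B' | ε.

S -> z z | x M | x x x | x B; M -> z | z x S; B -> y B' | x B' | S z M B'; B' -> z B' | y B' | eps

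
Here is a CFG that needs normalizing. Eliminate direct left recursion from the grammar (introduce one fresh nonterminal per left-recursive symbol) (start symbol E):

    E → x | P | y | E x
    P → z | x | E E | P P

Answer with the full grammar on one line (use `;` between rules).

E → x E' | P E' | y E'; P → z P' | x P' | E E P'; E' → x E' | eps; P' → P P' | eps

Left recursion appears on E, P.
For E: α = {x}, β = {x, P, y}. Rewrite as E → β E' and E' → α E' | ε.
For P: α = {P}, β = {z, x, E E}. Rewrite as P → β P' and P' → α P' | ε.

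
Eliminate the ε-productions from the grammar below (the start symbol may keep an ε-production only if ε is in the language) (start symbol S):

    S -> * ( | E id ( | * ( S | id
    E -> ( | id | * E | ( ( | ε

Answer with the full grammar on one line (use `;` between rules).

The nullable symbols are {E}.
ε ∉ L(G), so no ε-production is kept.
For each production, add variants omitting each subset of nullable occurrences: S → E id ( gives E id ( | id (. E → * E gives * E | *.

S -> * ( | E id ( | id ( | * ( S | id; E -> ( | id | * E | * | ( (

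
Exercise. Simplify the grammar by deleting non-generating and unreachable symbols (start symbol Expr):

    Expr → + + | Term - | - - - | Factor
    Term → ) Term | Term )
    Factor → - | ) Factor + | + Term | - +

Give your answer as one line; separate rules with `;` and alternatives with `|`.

Expr → + + | - - - | Factor; Factor → - | ) Factor + | - +

Generating nonterminals: {Expr, Factor}.
Reachable from Expr after that: {Expr, Factor}.
Removed useless symbols: {Term} and every production mentioning them.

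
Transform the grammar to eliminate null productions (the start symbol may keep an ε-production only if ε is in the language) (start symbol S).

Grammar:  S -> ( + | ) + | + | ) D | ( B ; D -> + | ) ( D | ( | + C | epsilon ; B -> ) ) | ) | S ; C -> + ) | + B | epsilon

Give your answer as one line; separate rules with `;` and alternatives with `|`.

S -> ( + | ) + | + | ) D | ) | ( B; D -> + | ) ( D | ) ( | ( | + C; B -> ) ) | ) | S; C -> + ) | + B

Nullable set = {C, D}.
ε ∉ L(G), so no ε-production is kept.
For each production, add variants omitting each subset of nullable occurrences: S → ) D gives ) D | ). D → ) ( D gives ) ( D | ) (.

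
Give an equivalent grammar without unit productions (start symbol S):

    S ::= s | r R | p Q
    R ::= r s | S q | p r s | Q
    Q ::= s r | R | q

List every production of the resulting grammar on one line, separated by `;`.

S ::= s | r R | p Q; R ::= s r | q | r s | S q | p r s; Q ::= r s | S q | p r s | s r | q

Unit pairs: Q ⇒* {R}; R ⇒* {Q}.
Replace each nonterminal's rules with the union of the non-unit rules of every nonterminal it unit-derives.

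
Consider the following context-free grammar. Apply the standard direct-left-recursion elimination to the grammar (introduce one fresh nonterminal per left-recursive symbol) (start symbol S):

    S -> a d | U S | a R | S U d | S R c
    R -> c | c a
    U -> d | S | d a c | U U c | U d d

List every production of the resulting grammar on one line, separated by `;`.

Left recursion appears on S, U.
For S: α = {U d, R c}, β = {a d, U S, a R}. Rewrite as S → β S' and S' → α S' | ε.
For U: α = {U c, d d}, β = {d, S, d a c}. Rewrite as U → β U' and U' → α U' | ε.

S -> a d S' | U S S' | a R S'; R -> c | c a; U -> d U' | S U' | d a c U'; S' -> U d S' | R c S' | ε; U' -> U c U' | d d U' | ε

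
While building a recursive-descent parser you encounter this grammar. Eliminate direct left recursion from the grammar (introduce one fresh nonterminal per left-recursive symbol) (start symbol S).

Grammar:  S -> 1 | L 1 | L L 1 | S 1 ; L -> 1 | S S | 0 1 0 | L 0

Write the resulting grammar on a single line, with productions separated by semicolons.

Directly left-recursive nonterminals: S, L.
For S: α = {1}, β = {1, L 1, L L 1}. Rewrite as S → β S' and S' → α S' | ε.
For L: α = {0}, β = {1, S S, 0 1 0}. Rewrite as L → β L' and L' → α L' | ε.

S -> 1 S' | L 1 S' | L L 1 S'; L -> 1 L' | S S L' | 0 1 0 L'; S' -> 1 S' | ε; L' -> 0 L' | ε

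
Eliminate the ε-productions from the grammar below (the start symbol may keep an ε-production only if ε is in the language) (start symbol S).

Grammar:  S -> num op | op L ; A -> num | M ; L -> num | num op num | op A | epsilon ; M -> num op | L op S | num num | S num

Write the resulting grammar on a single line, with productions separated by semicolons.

Nullable set = {L}.
ε ∉ L(G), so no ε-production is kept.
Add the nullable-subset variants: S → op L gives op L | op. M → L op S gives L op S | op S.

S -> num op | op L | op; A -> num | M; L -> num | num op num | op A; M -> num op | L op S | op S | num num | S num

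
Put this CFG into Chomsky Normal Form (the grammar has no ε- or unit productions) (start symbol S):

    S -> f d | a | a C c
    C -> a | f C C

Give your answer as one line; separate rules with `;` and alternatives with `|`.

S -> X1 X2 | a | X3 Y1; C -> a | X1 Y2; X1 -> f; X2 -> d; X3 -> a; X4 -> c; Y1 -> C X4; Y2 -> C C

Introduce a nonterminal for each terminal appearing in a rule of length ≥ 2: X1 → f, X2 → d, X3 → a, X4 → c.
Binarize each right-hand side of length ≥ 3 by chaining fresh nonterminals (Y1, Y2, …): affected rules were S → X3 C X4; C → X1 C C.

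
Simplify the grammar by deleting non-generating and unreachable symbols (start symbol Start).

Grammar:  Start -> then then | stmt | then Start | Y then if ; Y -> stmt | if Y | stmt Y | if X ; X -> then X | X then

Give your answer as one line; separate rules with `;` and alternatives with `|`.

Start -> then then | stmt | then Start | Y then if; Y -> stmt | if Y | stmt Y

Generating nonterminals: {Start, Y}.
Reachable from Start after that: {Start, Y}.
Removed useless symbols: {X} and every production mentioning them.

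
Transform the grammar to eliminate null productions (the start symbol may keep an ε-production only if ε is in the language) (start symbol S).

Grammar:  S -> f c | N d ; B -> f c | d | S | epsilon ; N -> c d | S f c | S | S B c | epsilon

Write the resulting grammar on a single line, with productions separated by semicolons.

S -> f c | N d | d; B -> f c | d | S; N -> c d | S f c | S | S B c | S c

The nullable symbols are {B, N}.
ε ∉ L(G), so no ε-production is kept.
For each production, add variants omitting each subset of nullable occurrences: S → N d gives N d | d. N → S B c gives S B c | S c.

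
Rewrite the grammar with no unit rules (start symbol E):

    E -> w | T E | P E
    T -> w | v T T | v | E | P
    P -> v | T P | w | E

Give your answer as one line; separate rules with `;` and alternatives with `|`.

E -> w | T E | P E; T -> w | T E | P E | v | T P | v T T; P -> w | T E | P E | v | T P

Unit pairs: P ⇒* {E}; T ⇒* {E, P}.
For each unit pair (A, B), copy every non-unit production of B to A, then drop all unit productions.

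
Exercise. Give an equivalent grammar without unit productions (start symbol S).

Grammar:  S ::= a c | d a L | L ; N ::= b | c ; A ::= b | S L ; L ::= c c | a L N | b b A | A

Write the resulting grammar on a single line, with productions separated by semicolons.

Unit pairs: L ⇒* {A}; S ⇒* {A, L}.
For each unit pair (A, B), copy every non-unit production of B to A, then drop all unit productions.

S ::= c c | a L N | b b A | a c | d a L | b | S L; N ::= b | c; A ::= b | S L; L ::= c c | a L N | b b A | b | S L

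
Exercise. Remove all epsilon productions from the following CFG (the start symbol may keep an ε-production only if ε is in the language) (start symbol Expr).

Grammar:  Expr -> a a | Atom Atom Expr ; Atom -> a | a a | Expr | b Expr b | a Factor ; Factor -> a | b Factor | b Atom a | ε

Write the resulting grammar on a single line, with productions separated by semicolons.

Nullable nonterminals: {Factor}.
ε ∉ L(G), so no ε-production is kept.
For each production, add variants omitting each subset of nullable occurrences: Factor → b Factor gives b Factor | b.

Expr -> a a | Atom Atom Expr; Atom -> a | a a | Expr | b Expr b | a Factor; Factor -> a | b Factor | b | b Atom a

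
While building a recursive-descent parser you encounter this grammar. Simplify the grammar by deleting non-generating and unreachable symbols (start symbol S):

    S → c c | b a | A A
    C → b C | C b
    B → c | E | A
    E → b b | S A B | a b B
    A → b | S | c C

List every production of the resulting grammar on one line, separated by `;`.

S → c c | b a | A A; A → b | S

Generating nonterminals: {A, B, E, S}.
Reachable from S after that: {A, S}.
Removed useless symbols: {B, C, E} and every production mentioning them.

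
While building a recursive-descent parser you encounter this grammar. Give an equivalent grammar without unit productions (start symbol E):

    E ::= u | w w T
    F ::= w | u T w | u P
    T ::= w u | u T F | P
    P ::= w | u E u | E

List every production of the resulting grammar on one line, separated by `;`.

E ::= u | w w T; F ::= w | u T w | u P; T ::= u | w w T | w | u E u | w u | u T F; P ::= u | w w T | w | u E u

Unit pairs: P ⇒* {E}; T ⇒* {E, P}.
For every A with A ⇒* B via unit rules, add B's non-unit alternatives to A; then delete every rule of the form X → Y.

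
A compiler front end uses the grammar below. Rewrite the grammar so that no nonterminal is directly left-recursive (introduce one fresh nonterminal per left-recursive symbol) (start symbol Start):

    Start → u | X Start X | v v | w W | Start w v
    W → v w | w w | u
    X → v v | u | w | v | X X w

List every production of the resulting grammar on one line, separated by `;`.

Start, X are directly left-recursive.
For Start: α = {w v}, β = {u, X Start X, v v, w W}. Rewrite as Start → β Start1 and Start1 → α Start1 | ε.
For X: α = {X w}, β = {v v, u, w, v}. Rewrite as X → β X1 and X1 → α X1 | ε.

Start → u Start1 | X Start X Start1 | v v Start1 | w W Start1; W → v w | w w | u; X → v v X1 | u X1 | w X1 | v X1; Start1 → w v Start1 | ε; X1 → X w X1 | ε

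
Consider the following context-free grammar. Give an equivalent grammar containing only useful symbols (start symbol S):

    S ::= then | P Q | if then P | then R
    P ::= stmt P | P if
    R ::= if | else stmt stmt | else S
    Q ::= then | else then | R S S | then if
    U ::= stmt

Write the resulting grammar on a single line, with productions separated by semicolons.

Generating nonterminals: {Q, R, S, U}.
Reachable from S after that: {R, S}.
Removed useless symbols: {P, Q, U} and every production mentioning them.

S ::= then | then R; R ::= if | else stmt stmt | else S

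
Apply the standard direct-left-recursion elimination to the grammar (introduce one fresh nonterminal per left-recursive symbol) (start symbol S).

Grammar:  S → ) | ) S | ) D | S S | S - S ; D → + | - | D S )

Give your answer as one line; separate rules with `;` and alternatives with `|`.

S → ) S' | ) S S' | ) D S'; D → + D' | - D'; S' → S S' | - S S' | ε; D' → S ) D' | ε

Left recursion appears on S, D.
For S: α = {S, - S}, β = {), ) S, ) D}. Rewrite as S → β S' and S' → α S' | ε.
For D: α = {S )}, β = {+, -}. Rewrite as D → β D' and D' → α D' | ε.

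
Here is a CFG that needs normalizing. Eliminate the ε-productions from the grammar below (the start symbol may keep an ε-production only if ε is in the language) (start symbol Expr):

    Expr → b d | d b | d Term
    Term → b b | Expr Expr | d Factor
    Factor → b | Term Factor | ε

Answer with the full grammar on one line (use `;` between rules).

The nullable symbols are {Factor}.
ε ∉ L(G), so no ε-production is kept.
For each production, add variants omitting each subset of nullable occurrences: Term → d Factor gives d Factor | d. Factor → Term Factor gives Term Factor | Term.

Expr → b d | d b | d Term; Term → b b | Expr Expr | d Factor | d; Factor → b | Term Factor | Term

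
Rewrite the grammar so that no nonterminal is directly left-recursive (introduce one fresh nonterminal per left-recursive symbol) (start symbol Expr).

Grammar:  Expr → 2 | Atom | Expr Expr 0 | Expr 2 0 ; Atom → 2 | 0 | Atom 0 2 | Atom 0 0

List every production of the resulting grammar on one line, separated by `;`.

Directly left-recursive nonterminals: Expr, Atom.
For Expr: α = {Expr 0, 2 0}, β = {2, Atom}. Rewrite as Expr → β Expr1 and Expr1 → α Expr1 | ε.
For Atom: α = {0 2, 0 0}, β = {2, 0}. Rewrite as Atom → β Atom1 and Atom1 → α Atom1 | ε.

Expr → 2 Expr1 | Atom Expr1; Atom → 2 Atom1 | 0 Atom1; Expr1 → Expr 0 Expr1 | 2 0 Expr1 | eps; Atom1 → 0 2 Atom1 | 0 0 Atom1 | eps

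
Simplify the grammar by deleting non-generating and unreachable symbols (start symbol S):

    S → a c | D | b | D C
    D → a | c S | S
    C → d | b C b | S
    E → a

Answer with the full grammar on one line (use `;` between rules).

Generating nonterminals: {C, D, E, S}.
Reachable from S after that: {C, D, S}.
Removed useless symbols: {E} and every production mentioning them.

S → a c | D | b | D C; D → a | c S | S; C → d | b C b | S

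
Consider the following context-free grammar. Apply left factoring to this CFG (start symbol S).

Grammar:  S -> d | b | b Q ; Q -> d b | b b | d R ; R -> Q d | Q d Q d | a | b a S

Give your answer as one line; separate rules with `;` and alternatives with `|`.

S has alternatives sharing prefix 'b': factor to S → b S' with S' → ε | Q.
Q has alternatives sharing prefix 'd': factor to Q → d Q' with Q' → b | R.
R has alternatives sharing prefix 'Q d': factor to R → Q d R' with R' → ε | Q d.

S -> d | b S'; Q -> b b | d Q'; R -> a | b a S | Q d R'; S' -> eps | Q; Q' -> b | R; R' -> eps | Q d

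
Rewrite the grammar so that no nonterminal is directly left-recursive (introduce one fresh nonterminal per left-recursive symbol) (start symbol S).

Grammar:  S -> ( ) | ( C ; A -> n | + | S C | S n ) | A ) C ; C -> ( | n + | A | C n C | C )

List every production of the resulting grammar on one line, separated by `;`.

Left recursion appears on A, C.
For A: α = {) C}, β = {n, +, S C, S n )}. Rewrite as A → β A' and A' → α A' | ε.
For C: α = {n C, )}, β = {(, n +, A}. Rewrite as C → β C' and C' → α C' | ε.

S -> ( ) | ( C; A -> n A' | + A' | S C A' | S n ) A'; C -> ( C' | n + C' | A C'; A' -> ) C A' | eps; C' -> n C C' | ) C' | eps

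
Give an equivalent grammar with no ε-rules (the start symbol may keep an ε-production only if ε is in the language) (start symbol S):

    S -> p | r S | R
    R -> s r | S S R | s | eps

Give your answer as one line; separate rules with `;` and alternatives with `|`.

The nullable symbols are {R, S}.
ε ∈ L(G) since S is nullable, so keep S → ε.
For each production, add variants omitting each subset of nullable occurrences: S → r S gives r S | r. R → S S R gives S S R | S S | S R | S.

S -> p | r S | r | R | ε; R -> s r | S S R | S S | S R | S | s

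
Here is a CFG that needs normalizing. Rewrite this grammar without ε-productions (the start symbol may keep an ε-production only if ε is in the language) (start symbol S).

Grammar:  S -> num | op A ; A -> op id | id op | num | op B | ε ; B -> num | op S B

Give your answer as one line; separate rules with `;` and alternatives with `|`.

S -> num | op A | op; A -> op id | id op | num | op B; B -> num | op S B

Nullable nonterminals: {A}.
ε ∉ L(G), so no ε-production is kept.
Add the nullable-subset variants: S → op A gives op A | op.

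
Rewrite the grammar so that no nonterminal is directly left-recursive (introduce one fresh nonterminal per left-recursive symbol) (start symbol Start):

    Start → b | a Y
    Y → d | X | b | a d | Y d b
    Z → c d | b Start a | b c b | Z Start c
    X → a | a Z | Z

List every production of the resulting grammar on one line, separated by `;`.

Start → b | a Y; Y → d Y1 | X Y1 | b Y1 | a d Y1; Z → c d Z1 | b Start a Z1 | b c b Z1; X → a | a Z | Z; Y1 → d b Y1 | ε; Z1 → Start c Z1 | ε

Left recursion appears on Y, Z.
For Y: α = {d b}, β = {d, X, b, a d}. Rewrite as Y → β Y1 and Y1 → α Y1 | ε.
For Z: α = {Start c}, β = {c d, b Start a, b c b}. Rewrite as Z → β Z1 and Z1 → α Z1 | ε.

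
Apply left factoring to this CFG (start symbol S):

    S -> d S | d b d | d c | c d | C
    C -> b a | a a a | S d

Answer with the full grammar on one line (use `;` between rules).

S -> c d | C | d S'; C -> b a | a a a | S d; S' -> S | b d | c

S has alternatives sharing prefix 'd': factor to S → d S' with S' → S | b d | c.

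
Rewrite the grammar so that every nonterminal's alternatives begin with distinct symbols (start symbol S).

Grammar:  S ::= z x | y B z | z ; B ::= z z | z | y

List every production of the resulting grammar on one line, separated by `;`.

S ::= y B z | z S'; B ::= y | z B'; S' ::= x | ε; B' ::= z | ε

S has alternatives sharing prefix 'z': factor to S → z S' with S' → x | ε.
B has alternatives sharing prefix 'z': factor to B → z B' with B' → z | ε.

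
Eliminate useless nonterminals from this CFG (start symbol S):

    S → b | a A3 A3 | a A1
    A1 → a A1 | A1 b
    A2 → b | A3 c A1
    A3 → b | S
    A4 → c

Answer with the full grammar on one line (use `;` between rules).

Generating nonterminals: {A2, A3, A4, S}.
Reachable from S after that: {A3, S}.
Removed useless symbols: {A1, A2, A4} and every production mentioning them.

S → b | a A3 A3; A3 → b | S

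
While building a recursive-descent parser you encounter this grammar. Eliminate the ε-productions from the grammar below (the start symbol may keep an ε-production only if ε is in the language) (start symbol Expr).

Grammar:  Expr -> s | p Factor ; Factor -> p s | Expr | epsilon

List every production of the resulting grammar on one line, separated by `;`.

Nullable set = {Factor}.
ε ∉ L(G), so no ε-production is kept.
Expand every rule over subsets of its nullable positions: Expr → p Factor gives p Factor | p.

Expr -> s | p Factor | p; Factor -> p s | Expr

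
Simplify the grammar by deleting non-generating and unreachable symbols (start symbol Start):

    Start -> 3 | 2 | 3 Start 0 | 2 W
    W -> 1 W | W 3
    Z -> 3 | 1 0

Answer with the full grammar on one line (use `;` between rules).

Start -> 3 | 2 | 3 Start 0

Generating nonterminals: {Start, Z}.
Reachable from Start after that: {Start}.
Removed useless symbols: {W, Z} and every production mentioning them.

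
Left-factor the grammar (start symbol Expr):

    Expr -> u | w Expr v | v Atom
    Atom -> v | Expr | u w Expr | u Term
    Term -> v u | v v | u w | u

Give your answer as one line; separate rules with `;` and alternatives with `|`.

Expr -> u | w Expr v | v Atom; Atom -> v | Expr | u Atom1; Term -> v Term1 | u Term2; Atom1 -> w Expr | Term; Term1 -> u | v; Term2 -> w | ε

Atom has alternatives sharing prefix 'u': factor to Atom → u Atom1 with Atom1 → w Expr | Term.
Term has alternatives sharing prefix 'v': factor to Term → v Term1 with Term1 → u | v.
Term has alternatives sharing prefix 'u': factor to Term → u Term2 with Term2 → w | ε.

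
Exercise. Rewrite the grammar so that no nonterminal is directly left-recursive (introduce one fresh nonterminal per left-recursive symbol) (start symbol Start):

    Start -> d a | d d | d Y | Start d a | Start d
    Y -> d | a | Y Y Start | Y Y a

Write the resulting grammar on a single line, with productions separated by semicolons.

Start -> d a Start1 | d d Start1 | d Y Start1; Y -> d Y1 | a Y1; Start1 -> d a Start1 | d Start1 | ε; Y1 -> Y Start Y1 | Y a Y1 | ε

Directly left-recursive nonterminals: Start, Y.
For Start: α = {d a, d}, β = {d a, d d, d Y}. Rewrite as Start → β Start1 and Start1 → α Start1 | ε.
For Y: α = {Y Start, Y a}, β = {d, a}. Rewrite as Y → β Y1 and Y1 → α Y1 | ε.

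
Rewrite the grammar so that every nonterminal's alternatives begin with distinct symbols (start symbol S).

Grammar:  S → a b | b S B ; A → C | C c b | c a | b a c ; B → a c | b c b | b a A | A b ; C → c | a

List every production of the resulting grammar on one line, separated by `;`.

A has alternatives sharing prefix 'C': factor to A → C A' with A' → ε | c b.
B has alternatives sharing prefix 'b': factor to B → b B' with B' → c b | a A.

S → a b | b S B; A → c a | b a c | C A'; B → a c | A b | b B'; C → c | a; A' → ε | c b; B' → c b | a A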